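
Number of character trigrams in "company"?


Word: "company" (length 7)
Number of 3-grams = length - 3 + 1 = 7 - 3 + 1
= 5


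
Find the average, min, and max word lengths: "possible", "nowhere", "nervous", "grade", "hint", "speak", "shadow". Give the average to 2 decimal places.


Lengths: "possible"=8, "nowhere"=7, "nervous"=7, "grade"=5, "hint"=4, "speak"=5, "shadow"=6
Sum = 42, Count = 7
Average = 42/7 = 6.00
= avg=6.00, min=4, max=8


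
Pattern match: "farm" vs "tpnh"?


Pattern of "farm": [0, 1, 2, 3]
Pattern of "tpnh": [0, 1, 2, 3]
Patterns match
Same pattern = Yes


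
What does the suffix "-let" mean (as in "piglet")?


Suffix: -let
As in: piglet -> pig + -let
Meaning = small


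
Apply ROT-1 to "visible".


Word: "visible"
Shift: 1
Each letter → (letter + shift) mod 26:
  'v' (21) + 1 = 22 → 'w'
  'i' (8) + 1 = 9 → 'j'
  's' (18) + 1 = 19 → 't'
  'i' (8) + 1 = 9 → 'j'
  'b' (1) + 1 = 2 → 'c'
  'l' (11) + 1 = 12 → 'm'
  'e' (4) + 1 = 5 → 'f'
Result = "wjtjcmf"


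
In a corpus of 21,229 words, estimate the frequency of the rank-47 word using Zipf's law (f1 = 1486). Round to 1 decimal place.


Zipf's law: f(r) = f(1) / r
f(1) = 1486
f(47) = 1486 / 47
= 31.6 occurrences


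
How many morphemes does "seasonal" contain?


Word: "seasonal"
Morphemes: season + -al
Each morpheme carries meaning
= 2 morphemes


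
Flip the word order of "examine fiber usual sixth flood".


Original: "examine fiber usual sixth flood"
Words (1..n): examine | fiber | usual | sixth | flood
Reversed (n..1): flood | sixth | usual | fiber | examine
Result = "flood sixth usual fiber examine"


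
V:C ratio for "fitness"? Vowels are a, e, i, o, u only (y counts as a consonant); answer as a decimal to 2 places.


Word: "fitness"
Vowels (a,e,i,o,u): 2
Consonants: 5
Ratio = 2/5
= 0.40


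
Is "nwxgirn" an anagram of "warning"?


Word 1: "warning" → sorted: aginnrw
Word 2: "nwxgirn" → sorted: ginnrwx
Same letters? aginnrw != ginnrwx
Anagram = No


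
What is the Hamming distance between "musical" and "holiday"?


Comparing character by character (same length = 7):
  Pos 0: 'm' vs 'h' !=
  Pos 1: 'u' vs 'o' !=
  Pos 2: 's' vs 'l' !=
  Pos 3: 'i' vs 'i' =
  Pos 4: 'c' vs 'd' !=
  Pos 5: 'a' vs 'a' =
  Pos 6: 'l' vs 'y' !=
Hamming distance = 5


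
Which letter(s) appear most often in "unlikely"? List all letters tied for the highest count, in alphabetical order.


Word: "unlikely"
Letter counts:
  'e': 1
  'i': 1
  'k': 1
  'l': 2
  'n': 1
  'u': 1
  'y': 1
Maximum count = 2
Most frequent = 'l' (2 times each)


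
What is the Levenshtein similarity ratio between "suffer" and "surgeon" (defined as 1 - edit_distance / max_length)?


Word 1: "suffer" (length 6)
Word 2: "surgeon" (length 7)
One optimal edit sequence:
  1. keep 's'
  2. keep 'u'
  3. substitute 'f' -> 'r'  (+1)
  4. substitute 'f' -> 'g'  (+1)
  5. keep 'e'
  6. insert 'o'  (+1)
  7. substitute 'r' -> 'n'  (+1)
Edit distance = 4
Max length = max(6, 7) = 7
Similarity = 1 - 4/7
= 0.4286


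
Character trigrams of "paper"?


Word: "paper" (length 5)
Number of trigrams = 5 - 3 + 1 = 3
  Position 0: "pap"
  Position 1: "ape"
  Position 2: "per"
Trigrams = "pap", "ape", "per"


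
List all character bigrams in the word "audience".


Word: "audience" (length 8)
Number of bigrams = 8 - 2 + 1 = 7
  Position 0: "au"
  Position 1: "ud"
  Position 2: "di"
  Position 3: "ie"
  Position 4: "en"
  Position 5: "nc"
  Position 6: "ce"
Bigrams = "au", "ud", "di", "ie", "en", "nc", "ce"


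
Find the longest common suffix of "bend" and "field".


Word 1: "bend"
Word 2: "field"
Comparing from end:
  Pos -1: 'd' == 'd'
  Pos -2: 'n' != 'l' (stop)
LCS = "d" (length 1)


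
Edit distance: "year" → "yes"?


Word 1: "year" (length 4)
Word 2: "yes" (length 3)
One optimal edit sequence (insert/delete/substitute each cost 1):
  1. keep 'y'
  2. keep 'e'
  3. delete 'a'  (+1)
  4. substitute 'r' -> 's'  (+1)
Total edit operations: 2
Edit distance = 2


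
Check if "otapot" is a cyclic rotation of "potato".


Word: "potato", Candidate: "otapot"
Method: check if candidate is substring of word+word
"potatopotato" contains "otapot"? No
Is rotation = No


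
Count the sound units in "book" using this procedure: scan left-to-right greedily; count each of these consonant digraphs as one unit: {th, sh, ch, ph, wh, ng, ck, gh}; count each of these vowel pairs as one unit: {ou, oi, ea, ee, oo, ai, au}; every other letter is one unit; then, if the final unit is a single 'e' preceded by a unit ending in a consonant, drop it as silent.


Word: "book" (4 letters)
Left-to-right scan:
  (1) 'b' (letter)
  (2) 'oo' (vowel-pair)
  (3) 'k' (letter)
Units from scan: 3
Sound units = 3 units


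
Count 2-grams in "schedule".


Word: "schedule" (length 8)
Number of 2-grams = length - 2 + 1 = 8 - 2 + 1
= 7


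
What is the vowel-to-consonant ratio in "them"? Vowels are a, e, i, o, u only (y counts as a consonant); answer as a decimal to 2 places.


Word: "them"
Vowels (a,e,i,o,u): 1
Consonants: 3
Ratio = 1/3
= 0.33


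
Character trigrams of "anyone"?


Word: "anyone" (length 6)
Number of trigrams = 6 - 3 + 1 = 4
  Position 0: "any"
  Position 1: "nyo"
  Position 2: "yon"
  Position 3: "one"
Trigrams = "any", "nyo", "yon", "one"


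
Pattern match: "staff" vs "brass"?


Pattern of "staff": [0, 1, 2, 3, 3]
Pattern of "brass": [0, 1, 2, 3, 3]
Patterns match
Same pattern = Yes


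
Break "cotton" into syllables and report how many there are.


Word: "cotton"
Syllable breakdown: cot-ton
Counting: 2 parts
= 2 syllables


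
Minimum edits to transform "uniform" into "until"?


Word 1: "uniform" (length 7)
Word 2: "until" (length 5)
One optimal edit sequence (insert/delete/substitute each cost 1):
  1. keep 'u'
  2. keep 'n'
  3. delete 'i'  (+1)
  4. delete 'f'  (+1)
  5. substitute 'o' -> 't'  (+1)
  6. substitute 'r' -> 'i'  (+1)
  7. substitute 'm' -> 'l'  (+1)
Total edit operations: 5
Edit distance = 5


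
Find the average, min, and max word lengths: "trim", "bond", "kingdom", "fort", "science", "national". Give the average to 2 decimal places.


Lengths: "trim"=4, "bond"=4, "kingdom"=7, "fort"=4, "science"=7, "national"=8
Sum = 34, Count = 6
Average = 34/6 = 5.67
= avg=5.67, min=4, max=8


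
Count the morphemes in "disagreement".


Word: "disagreement"
Morphemes: dis- + agree + -ment
Each morpheme carries meaning
= 3 morphemes


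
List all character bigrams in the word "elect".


Word: "elect" (length 5)
Number of bigrams = 5 - 2 + 1 = 4
  Position 0: "el"
  Position 1: "le"
  Position 2: "ec"
  Position 3: "ct"
Bigrams = "el", "le", "ec", "ct"


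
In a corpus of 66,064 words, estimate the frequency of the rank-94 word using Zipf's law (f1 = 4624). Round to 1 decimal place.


Zipf's law: f(r) = f(1) / r
f(1) = 4624
f(94) = 4624 / 94
= 49.2 occurrences


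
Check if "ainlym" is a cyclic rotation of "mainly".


Word: "mainly", Candidate: "ainlym"
Method: check if candidate is substring of word+word
"mainlymainly" contains "ainlym"? Yes
Is rotation = Yes


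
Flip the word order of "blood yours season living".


Original: "blood yours season living"
Words (1..n): blood | yours | season | living
Reversed (n..1): living | season | yours | blood
Result = "living season yours blood"


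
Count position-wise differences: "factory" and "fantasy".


Comparing character by character (same length = 7):
  Pos 0: 'f' vs 'f' =
  Pos 1: 'a' vs 'a' =
  Pos 2: 'c' vs 'n' !=
  Pos 3: 't' vs 't' =
  Pos 4: 'o' vs 'a' !=
  Pos 5: 'r' vs 's' !=
  Pos 6: 'y' vs 'y' =
Hamming distance = 3


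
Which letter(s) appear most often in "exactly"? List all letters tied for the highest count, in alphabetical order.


Word: "exactly"
Letter counts:
  'a': 1
  'c': 1
  'e': 1
  'l': 1
  't': 1
  'x': 1
  'y': 1
Maximum count = 1
Most frequent = 'a', 'c', 'e', 'l', 't', 'x', 'y' (1 time each)


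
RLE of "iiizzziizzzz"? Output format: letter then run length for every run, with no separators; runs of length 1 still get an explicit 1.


String: "iiizzziizzzz"
Scanning for consecutive runs:
  'i' x 3
  'z' x 3
  'i' x 2
  'z' x 4
RLE = "i3z3i2z4"


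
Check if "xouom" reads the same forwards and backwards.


Word: "xouom"
Reversed: "mouox"
Forward == Backward? xouom != mouox
Palindrome = No


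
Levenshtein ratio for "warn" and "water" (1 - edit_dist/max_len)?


Word 1: "warn" (length 4)
Word 2: "water" (length 5)
One optimal edit sequence:
  1. keep 'w'
  2. keep 'a'
  3. insert 't'  (+1)
  4. substitute 'r' -> 'e'  (+1)
  5. substitute 'n' -> 'r'  (+1)
Edit distance = 3
Max length = max(4, 5) = 5
Similarity = 1 - 3/5
= 0.4000


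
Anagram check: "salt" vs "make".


Word 1: "salt" → sorted: alst
Word 2: "make" → sorted: aekm
Same letters? alst != aekm
Anagram = No


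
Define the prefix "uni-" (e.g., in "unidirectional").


Prefix: uni-
Example: unidirectional = uni- + directional
Meaning = one


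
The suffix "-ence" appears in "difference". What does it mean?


Suffix: -ence
As in: difference -> differ + -ence
Meaning = state of


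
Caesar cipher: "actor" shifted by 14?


Word: "actor"
Shift: 14
Each letter → (letter + shift) mod 26:
  'a' (0) + 14 = 14 → 'o'
  'c' (2) + 14 = 16 → 'q'
  't' (19) + 14 = 7 → 'h'
  'o' (14) + 14 = 2 → 'c'
  'r' (17) + 14 = 5 → 'f'
Result = "oqhcf"


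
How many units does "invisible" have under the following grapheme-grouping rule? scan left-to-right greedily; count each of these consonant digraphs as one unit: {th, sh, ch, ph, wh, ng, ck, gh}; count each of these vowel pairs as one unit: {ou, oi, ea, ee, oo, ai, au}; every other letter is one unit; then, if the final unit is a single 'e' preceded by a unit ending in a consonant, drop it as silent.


Word: "invisible" (9 letters)
Left-to-right scan:
  1. 'i' (letter)
  2. 'n' (letter)
  3. 'v' (letter)
  4. 'i' (letter)
  5. 's' (letter)
  6. 'i' (letter)
  7. 'b' (letter)
  8. 'l' (letter)
  9. 'e' (letter)
Units from scan: 9
Final unit is 'e' after a consonant -> drop as silent (-1)
Sound units = 8 units


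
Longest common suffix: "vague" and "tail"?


Word 1: "vague"
Word 2: "tail"
Comparing from end:
  Pos -1: 'e' != 'l' (stop)
LCS = "" (length 0)


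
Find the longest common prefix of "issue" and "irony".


Word 1: "issue"
Word 2: "irony"
Comparing from start:
  Pos 0: 'i' == 'i'
  Pos 1: 's' != 'r' (stop)
LCP = "i" (length 1)


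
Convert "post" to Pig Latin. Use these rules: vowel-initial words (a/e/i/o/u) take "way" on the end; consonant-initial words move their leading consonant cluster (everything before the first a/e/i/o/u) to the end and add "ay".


Word: "post"
Starts with consonant(s) → move to end, add 'ay'
Consonant cluster: "p"
Pig Latin = "ostpay"


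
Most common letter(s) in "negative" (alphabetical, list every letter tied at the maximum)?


Word: "negative"
Letter counts:
  'a': 1
  'e': 2
  'g': 1
  'i': 1
  'n': 1
  't': 1
  'v': 1
Maximum count = 2
Most frequent = 'e' (2 times each)


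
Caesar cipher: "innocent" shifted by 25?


Word: "innocent"
Shift: 25
Each letter → (letter + shift) mod 26:
  'i' (8) + 25 = 7 → 'h'
  'n' (13) + 25 = 12 → 'm'
  'n' (13) + 25 = 12 → 'm'
  'o' (14) + 25 = 13 → 'n'
  'c' (2) + 25 = 1 → 'b'
  'e' (4) + 25 = 3 → 'd'
  'n' (13) + 25 = 12 → 'm'
  't' (19) + 25 = 18 → 's'
Result = "hmmnbdms"


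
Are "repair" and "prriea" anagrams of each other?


Word 1: "repair" → sorted: aeiprr
Word 2: "prriea" → sorted: aeiprr
Same letters? aeiprr == aeiprr
Anagram = Yes


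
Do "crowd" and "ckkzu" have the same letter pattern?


Pattern of "crowd": [0, 1, 2, 3, 4]
Pattern of "ckkzu": [0, 1, 1, 2, 3]
Patterns do not match
Same pattern = No


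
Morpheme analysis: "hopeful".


Word: "hopeful"
Morphemes: hope / -ful
Each morpheme carries meaning
= 2 morphemes


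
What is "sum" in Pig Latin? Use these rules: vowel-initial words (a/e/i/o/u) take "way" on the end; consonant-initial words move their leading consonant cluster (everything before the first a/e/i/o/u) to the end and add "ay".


Word: "sum"
Starts with consonant(s) → move to end, add 'ay'
Consonant cluster: "s"
Pig Latin = "umsay"


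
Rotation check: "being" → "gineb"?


Word: "being", Candidate: "gineb"
Method: check if candidate is substring of word+word
"beingbeing" contains "gineb"? No
Is rotation = No


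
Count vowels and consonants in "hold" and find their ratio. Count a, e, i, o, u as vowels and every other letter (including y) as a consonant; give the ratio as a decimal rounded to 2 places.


Word: "hold"
Vowels (a,e,i,o,u): 1
Consonants: 3
Ratio = 1/3
= 0.33


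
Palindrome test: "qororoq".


Word: "qororoq"
Reversed: "qororoq"
Forward == Backward? qororoq == qororoq
Palindrome = Yes


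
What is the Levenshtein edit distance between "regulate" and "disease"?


Word 1: "regulate" (length 8)
Word 2: "disease" (length 7)
One optimal edit sequence (insert/delete/substitute each cost 1):
  1. delete 'r'  (+1)
  2. substitute 'e' -> 'd'  (+1)
  3. substitute 'g' -> 'i'  (+1)
  4. substitute 'u' -> 's'  (+1)
  5. substitute 'l' -> 'e'  (+1)
  6. keep 'a'
  7. substitute 't' -> 's'  (+1)
  8. keep 'e'
Total edit operations: 6
Edit distance = 6


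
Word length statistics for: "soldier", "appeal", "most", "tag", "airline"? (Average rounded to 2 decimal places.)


Lengths: "soldier"=7, "appeal"=6, "most"=4, "tag"=3, "airline"=7
Sum = 27, Count = 5
Average = 27/5 = 5.40
= avg=5.40, min=3, max=7


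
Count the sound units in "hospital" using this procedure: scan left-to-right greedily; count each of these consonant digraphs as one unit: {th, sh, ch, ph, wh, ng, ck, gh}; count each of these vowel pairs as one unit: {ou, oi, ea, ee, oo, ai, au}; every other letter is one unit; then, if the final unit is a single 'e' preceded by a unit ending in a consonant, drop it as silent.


Word: "hospital" (8 letters)
Left-to-right scan:
  [1] 'h' (letter)
  [2] 'o' (letter)
  [3] 's' (letter)
  [4] 'p' (letter)
  [5] 'i' (letter)
  [6] 't' (letter)
  [7] 'a' (letter)
  [8] 'l' (letter)
Units from scan: 8
Sound units = 8 units


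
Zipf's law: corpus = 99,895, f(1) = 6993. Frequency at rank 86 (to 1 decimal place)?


Zipf's law: f(r) = f(1) / r
f(1) = 6993
f(86) = 6993 / 86
= 81.3 occurrences


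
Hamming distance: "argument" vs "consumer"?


Comparing character by character (same length = 8):
  Pos 0: 'a' vs 'c' !=
  Pos 1: 'r' vs 'o' !=
  Pos 2: 'g' vs 'n' !=
  Pos 3: 'u' vs 's' !=
  Pos 4: 'm' vs 'u' !=
  Pos 5: 'e' vs 'm' !=
  Pos 6: 'n' vs 'e' !=
  Pos 7: 't' vs 'r' !=
Hamming distance = 8


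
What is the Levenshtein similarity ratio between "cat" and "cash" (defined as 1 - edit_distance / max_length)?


Word 1: "cat" (length 3)
Word 2: "cash" (length 4)
One optimal edit sequence:
  1. keep 'c'
  2. keep 'a'
  3. insert 's'  (+1)
  4. substitute 't' -> 'h'  (+1)
Edit distance = 2
Max length = max(3, 4) = 4
Similarity = 1 - 2/4
= 0.5000


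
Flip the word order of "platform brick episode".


Original: "platform brick episode"
Words (1..n): platform | brick | episode
Reversed (n..1): episode | brick | platform
Result = "episode brick platform"


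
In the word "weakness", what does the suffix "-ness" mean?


Suffix: -ness
Example: weakness (weak + -ness)
Meaning = state of being


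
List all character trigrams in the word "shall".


Word: "shall" (length 5)
Number of trigrams = 5 - 3 + 1 = 3
  Position 0: "sha"
  Position 1: "hal"
  Position 2: "all"
Trigrams = "sha", "hal", "all"


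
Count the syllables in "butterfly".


Word: "butterfly"
Syllable breakdown: but-ter-fly
Counting: 3 parts
= 3 syllables


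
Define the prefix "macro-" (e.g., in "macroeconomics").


Prefix: macro-
As in: macroeconomics -> macro- + economics
Meaning = large


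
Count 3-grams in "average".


Word: "average" (length 7)
Number of 3-grams = length - 3 + 1 = 7 - 3 + 1
= 5


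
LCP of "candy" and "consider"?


Word 1: "candy"
Word 2: "consider"
Comparing from start:
  Pos 0: 'c' == 'c'
  Pos 1: 'a' != 'o' (stop)
LCP = "c" (length 1)


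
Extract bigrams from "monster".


Word: "monster" (length 7)
Number of bigrams = 7 - 2 + 1 = 6
  Position 0: "mo"
  Position 1: "on"
  Position 2: "ns"
  Position 3: "st"
  Position 4: "te"
  Position 5: "er"
Bigrams = "mo", "on", "ns", "st", "te", "er"


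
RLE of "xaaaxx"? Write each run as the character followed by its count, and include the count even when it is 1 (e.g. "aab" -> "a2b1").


String: "xaaaxx"
Scanning for consecutive runs:
  'x' x 1
  'a' x 3
  'x' x 2
RLE = "x1a3x2"


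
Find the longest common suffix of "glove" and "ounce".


Word 1: "glove"
Word 2: "ounce"
Comparing from end:
  Pos -1: 'e' == 'e'
  Pos -2: 'v' != 'c' (stop)
LCS = "e" (length 1)


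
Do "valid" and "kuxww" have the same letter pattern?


Pattern of "valid": [0, 1, 2, 3, 4]
Pattern of "kuxww": [0, 1, 2, 3, 3]
Patterns do not match
Same pattern = No


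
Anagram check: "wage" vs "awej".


Word 1: "wage" → sorted: aegw
Word 2: "awej" → sorted: aejw
Same letters? aegw != aejw
Anagram = No


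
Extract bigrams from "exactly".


Word: "exactly" (length 7)
Number of bigrams = 7 - 2 + 1 = 6
  Position 0: "ex"
  Position 1: "xa"
  Position 2: "ac"
  Position 3: "ct"
  Position 4: "tl"
  Position 5: "ly"
Bigrams = "ex", "xa", "ac", "ct", "tl", "ly"


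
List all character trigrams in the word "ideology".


Word: "ideology" (length 8)
Number of trigrams = 8 - 3 + 1 = 6
  Position 0: "ide"
  Position 1: "deo"
  Position 2: "eol"
  Position 3: "olo"
  Position 4: "log"
  Position 5: "ogy"
Trigrams = "ide", "deo", "eol", "olo", "log", "ogy"


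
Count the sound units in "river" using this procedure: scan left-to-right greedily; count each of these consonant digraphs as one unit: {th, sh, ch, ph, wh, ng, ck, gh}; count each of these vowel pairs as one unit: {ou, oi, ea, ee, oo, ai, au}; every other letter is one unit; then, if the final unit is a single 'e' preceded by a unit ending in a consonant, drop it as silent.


Word: "river" (5 letters)
Left-to-right scan:
  [1] 'r' (letter)
  [2] 'i' (letter)
  [3] 'v' (letter)
  [4] 'e' (letter)
  [5] 'r' (letter)
Units from scan: 5
Sound units = 5 units


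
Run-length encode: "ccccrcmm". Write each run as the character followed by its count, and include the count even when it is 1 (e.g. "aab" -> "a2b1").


String: "ccccrcmm"
Scanning for consecutive runs:
  'c' x 4
  'r' x 1
  'c' x 1
  'm' x 2
RLE = "c4r1c1m2"


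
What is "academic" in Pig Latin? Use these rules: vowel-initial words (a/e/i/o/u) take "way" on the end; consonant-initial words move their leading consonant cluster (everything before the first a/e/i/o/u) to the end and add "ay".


Word: "academic"
Starts with vowel → add 'way'
Pig Latin = "academicway"


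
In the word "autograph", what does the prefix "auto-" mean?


Prefix: auto-
As in: autograph -> auto- + graph
Meaning = self


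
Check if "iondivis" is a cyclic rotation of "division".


Word: "division", Candidate: "iondivis"
Method: check if candidate is substring of word+word
"divisiondivision" contains "iondivis"? Yes
Is rotation = Yes


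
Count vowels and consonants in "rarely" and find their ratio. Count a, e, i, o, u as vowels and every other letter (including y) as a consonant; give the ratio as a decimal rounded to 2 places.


Word: "rarely"
Vowels (a,e,i,o,u): 2
Consonants: 4
Ratio = 2/4
= 0.50


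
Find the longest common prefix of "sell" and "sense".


Word 1: "sell"
Word 2: "sense"
Comparing from start:
  Pos 0: 's' == 's'
  Pos 1: 'e' == 'e'
  Pos 2: 'l' != 'n' (stop)
LCP = "se" (length 2)


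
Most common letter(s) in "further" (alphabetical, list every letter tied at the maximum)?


Word: "further"
Letter counts:
  'e': 1
  'f': 1
  'h': 1
  'r': 2
  't': 1
  'u': 1
Maximum count = 2
Most frequent = 'r' (2 times each)


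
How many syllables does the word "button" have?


Word: "button"
Syllable breakdown: but | ton
Counting: 2 parts
= 2 syllables


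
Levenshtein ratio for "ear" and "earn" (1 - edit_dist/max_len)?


Word 1: "ear" (length 3)
Word 2: "earn" (length 4)
One optimal edit sequence:
  1. keep 'e'
  2. keep 'a'
  3. keep 'r'
  4. insert 'n'  (+1)
Edit distance = 1
Max length = max(3, 4) = 4
Similarity = 1 - 1/4
= 0.7500


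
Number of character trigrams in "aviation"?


Word: "aviation" (length 8)
Number of 3-grams = length - 3 + 1 = 8 - 3 + 1
= 6


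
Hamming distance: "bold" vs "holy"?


Comparing character by character (same length = 4):
  Pos 0: 'b' vs 'h' !=
  Pos 1: 'o' vs 'o' =
  Pos 2: 'l' vs 'l' =
  Pos 3: 'd' vs 'y' !=
Hamming distance = 2


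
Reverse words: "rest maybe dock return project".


Original: "rest maybe dock return project"
Words (1..n): rest | maybe | dock | return | project
Reversed (n..1): project | return | dock | maybe | rest
Result = "project return dock maybe rest"


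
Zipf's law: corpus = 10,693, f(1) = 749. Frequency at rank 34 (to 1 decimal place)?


Zipf's law: f(r) = f(1) / r
f(1) = 749
f(34) = 749 / 34
= 22.0 occurrences


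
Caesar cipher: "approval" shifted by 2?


Word: "approval"
Shift: 2
Each letter → (letter + shift) mod 26:
  'a' (0) + 2 = 2 → 'c'
  'p' (15) + 2 = 17 → 'r'
  'p' (15) + 2 = 17 → 'r'
  'r' (17) + 2 = 19 → 't'
  'o' (14) + 2 = 16 → 'q'
  'v' (21) + 2 = 23 → 'x'
  'a' (0) + 2 = 2 → 'c'
  'l' (11) + 2 = 13 → 'n'
Result = "crrtqxcn"


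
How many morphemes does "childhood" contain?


Word: "childhood"
Morphemes: child / -hood
Each morpheme carries meaning
= 2 morphemes


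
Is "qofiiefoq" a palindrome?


Word: "qofiiefoq"
Reversed: "qofeiifoq"
Forward == Backward? qofiiefoq != qofeiifoq
Palindrome = No


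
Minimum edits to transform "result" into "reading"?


Word 1: "result" (length 6)
Word 2: "reading" (length 7)
One optimal edit sequence (insert/delete/substitute each cost 1):
  1. keep 'r'
  2. keep 'e'
  3. insert 'a'  (+1)
  4. substitute 's' -> 'd'  (+1)
  5. substitute 'u' -> 'i'  (+1)
  6. substitute 'l' -> 'n'  (+1)
  7. substitute 't' -> 'g'  (+1)
Total edit operations: 5
Edit distance = 5


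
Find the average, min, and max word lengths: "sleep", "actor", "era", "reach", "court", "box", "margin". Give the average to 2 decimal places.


Lengths: "sleep"=5, "actor"=5, "era"=3, "reach"=5, "court"=5, "box"=3, "margin"=6
Sum = 32, Count = 7
Average = 32/7 = 4.57
= avg=4.57, min=3, max=6


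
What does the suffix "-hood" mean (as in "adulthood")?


Suffix: -hood
Example: adulthood (adult + -hood)
Meaning = state / condition


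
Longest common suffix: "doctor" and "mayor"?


Word 1: "doctor"
Word 2: "mayor"
Comparing from end:
  Pos -1: 'r' == 'r'
  Pos -2: 'o' == 'o'
  Pos -3: 't' != 'y' (stop)
LCS = "or" (length 2)


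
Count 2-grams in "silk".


Word: "silk" (length 4)
Number of 2-grams = length - 2 + 1 = 4 - 2 + 1
= 3


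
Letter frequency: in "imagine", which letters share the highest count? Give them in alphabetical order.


Word: "imagine"
Letter counts:
  'a': 1
  'e': 1
  'g': 1
  'i': 2
  'm': 1
  'n': 1
Maximum count = 2
Most frequent = 'i' (2 times each)


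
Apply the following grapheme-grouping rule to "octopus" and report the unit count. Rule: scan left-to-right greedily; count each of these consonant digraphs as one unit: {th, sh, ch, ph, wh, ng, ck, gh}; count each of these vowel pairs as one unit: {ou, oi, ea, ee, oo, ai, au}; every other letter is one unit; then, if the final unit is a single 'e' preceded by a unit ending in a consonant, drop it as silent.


Word: "octopus" (7 letters)
Left-to-right scan:
  1. 'o' (letter)
  2. 'c' (letter)
  3. 't' (letter)
  4. 'o' (letter)
  5. 'p' (letter)
  6. 'u' (letter)
  7. 's' (letter)
Units from scan: 7
Sound units = 7 units


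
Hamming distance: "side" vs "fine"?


Comparing character by character (same length = 4):
  Pos 0: 's' vs 'f' !=
  Pos 1: 'i' vs 'i' =
  Pos 2: 'd' vs 'n' !=
  Pos 3: 'e' vs 'e' =
Hamming distance = 2


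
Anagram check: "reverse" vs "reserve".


Word 1: "reverse" → sorted: eeerrsv
Word 2: "reserve" → sorted: eeerrsv
Same letters? eeerrsv == eeerrsv
Anagram = Yes


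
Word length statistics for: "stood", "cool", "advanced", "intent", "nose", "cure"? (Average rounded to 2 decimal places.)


Lengths: "stood"=5, "cool"=4, "advanced"=8, "intent"=6, "nose"=4, "cure"=4
Sum = 31, Count = 6
Average = 31/6 = 5.17
= avg=5.17, min=4, max=8


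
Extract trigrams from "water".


Word: "water" (length 5)
Number of trigrams = 5 - 3 + 1 = 3
  Position 0: "wat"
  Position 1: "ate"
  Position 2: "ter"
Trigrams = "wat", "ate", "ter"


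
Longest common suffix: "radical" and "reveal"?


Word 1: "radical"
Word 2: "reveal"
Comparing from end:
  Pos -1: 'l' == 'l'
  Pos -2: 'a' == 'a'
  Pos -3: 'c' != 'e' (stop)
LCS = "al" (length 2)


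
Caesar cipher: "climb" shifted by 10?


Word: "climb"
Shift: 10
Each letter → (letter + shift) mod 26:
  'c' (2) + 10 = 12 → 'm'
  'l' (11) + 10 = 21 → 'v'
  'i' (8) + 10 = 18 → 's'
  'm' (12) + 10 = 22 → 'w'
  'b' (1) + 10 = 11 → 'l'
Result = "mvswl"


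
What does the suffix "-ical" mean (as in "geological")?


Suffix: -ical
As in: geological -> geology + -ical, with a spelling change
Meaning = relating to


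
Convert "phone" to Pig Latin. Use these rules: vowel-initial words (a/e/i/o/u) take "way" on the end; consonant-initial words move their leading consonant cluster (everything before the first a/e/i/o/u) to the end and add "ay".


Word: "phone"
Starts with consonant(s) → move to end, add 'ay'
Consonant cluster: "ph"
Pig Latin = "onephay"


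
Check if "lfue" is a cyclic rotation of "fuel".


Word: "fuel", Candidate: "lfue"
Method: check if candidate is substring of word+word
"fuelfuel" contains "lfue"? Yes
Is rotation = Yes


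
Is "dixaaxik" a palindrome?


Word: "dixaaxik"
Reversed: "kixaaxid"
Forward == Backward? dixaaxik != kixaaxid
Palindrome = No


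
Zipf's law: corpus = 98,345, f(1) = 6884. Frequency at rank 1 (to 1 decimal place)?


Zipf's law: f(r) = f(1) / r
f(1) = 6884
f(1) = 6884 / 1
= 6884.0 occurrences


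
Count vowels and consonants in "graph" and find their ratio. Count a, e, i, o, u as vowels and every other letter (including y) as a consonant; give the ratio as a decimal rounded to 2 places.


Word: "graph"
Vowels (a,e,i,o,u): 1
Consonants: 4
Ratio = 1/4
= 0.25


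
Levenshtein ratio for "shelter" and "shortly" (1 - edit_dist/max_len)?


Word 1: "shelter" (length 7)
Word 2: "shortly" (length 7)
One optimal edit sequence:
  1. keep 's'
  2. keep 'h'
  3. substitute 'e' -> 'o'  (+1)
  4. substitute 'l' -> 'r'  (+1)
  5. keep 't'
  6. substitute 'e' -> 'l'  (+1)
  7. substitute 'r' -> 'y'  (+1)
Edit distance = 4
Max length = max(7, 7) = 7
Similarity = 1 - 4/7
= 0.4286


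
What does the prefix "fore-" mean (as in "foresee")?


Prefix: fore-
Example: foresee = fore- + see
Meaning = before


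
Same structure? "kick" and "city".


Pattern of "kick": [0, 1, 2, 0]
Pattern of "city": [0, 1, 2, 3]
Patterns do not match
Same pattern = No


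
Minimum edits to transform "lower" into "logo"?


Word 1: "lower" (length 5)
Word 2: "logo" (length 4)
One optimal edit sequence (insert/delete/substitute each cost 1):
  1. keep 'l'
  2. keep 'o'
  3. delete 'w'  (+1)
  4. substitute 'e' -> 'g'  (+1)
  5. substitute 'r' -> 'o'  (+1)
Total edit operations: 3
Edit distance = 3


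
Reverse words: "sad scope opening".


Original: "sad scope opening"
Words (1..n): sad | scope | opening
Reversed (n..1): opening | scope | sad
Result = "opening scope sad"


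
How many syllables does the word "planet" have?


Word: "planet"
Syllable breakdown: plan · et
Counting: 2 parts
= 2 syllables


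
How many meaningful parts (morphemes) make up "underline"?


Word: "underline"
Morphemes: under- + line
Each morpheme carries meaning
= 2 morphemes


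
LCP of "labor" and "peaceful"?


Word 1: "labor"
Word 2: "peaceful"
Comparing from start:
  Pos 0: 'l' != 'p' (stop)
LCP = "" (length 0)


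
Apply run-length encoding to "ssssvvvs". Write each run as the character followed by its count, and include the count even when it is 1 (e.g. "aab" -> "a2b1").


String: "ssssvvvs"
Scanning for consecutive runs:
  's' x 4
  'v' x 3
  's' x 1
RLE = "s4v3s1"


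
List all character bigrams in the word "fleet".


Word: "fleet" (length 5)
Number of bigrams = 5 - 2 + 1 = 4
  Position 0: "fl"
  Position 1: "le"
  Position 2: "ee"
  Position 3: "et"
Bigrams = "fl", "le", "ee", "et"


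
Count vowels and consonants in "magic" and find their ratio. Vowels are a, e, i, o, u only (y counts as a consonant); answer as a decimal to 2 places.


Word: "magic"
Vowels (a,e,i,o,u): 2
Consonants: 3
Ratio = 2/3
= 0.67


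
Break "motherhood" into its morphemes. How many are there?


Word: "motherhood"
Morphemes: mother | -hood
Each morpheme carries meaning
= 2 morphemes


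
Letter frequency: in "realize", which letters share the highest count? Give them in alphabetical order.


Word: "realize"
Letter counts:
  'a': 1
  'e': 2
  'i': 1
  'l': 1
  'r': 1
  'z': 1
Maximum count = 2
Most frequent = 'e' (2 times each)


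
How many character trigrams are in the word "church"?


Word: "church" (length 6)
Number of 3-grams = length - 3 + 1 = 6 - 3 + 1
= 4


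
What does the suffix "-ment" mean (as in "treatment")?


Suffix: -ment
Example: treatment = treat + -ment
Meaning = result of action


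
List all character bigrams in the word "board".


Word: "board" (length 5)
Number of bigrams = 5 - 2 + 1 = 4
  Position 0: "bo"
  Position 1: "oa"
  Position 2: "ar"
  Position 3: "rd"
Bigrams = "bo", "oa", "ar", "rd"


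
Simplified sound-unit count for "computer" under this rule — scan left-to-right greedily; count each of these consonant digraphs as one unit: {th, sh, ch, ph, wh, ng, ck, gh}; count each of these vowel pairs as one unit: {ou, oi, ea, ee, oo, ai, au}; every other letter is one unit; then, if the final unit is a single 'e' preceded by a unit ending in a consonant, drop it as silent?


Word: "computer" (8 letters)
Left-to-right scan:
  (1) 'c' (letter)
  (2) 'o' (letter)
  (3) 'm' (letter)
  (4) 'p' (letter)
  (5) 'u' (letter)
  (6) 't' (letter)
  (7) 'e' (letter)
  (8) 'r' (letter)
Units from scan: 8
Sound units = 8 units


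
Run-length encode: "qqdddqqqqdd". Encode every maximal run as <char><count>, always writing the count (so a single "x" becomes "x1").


String: "qqdddqqqqdd"
Scanning for consecutive runs:
  'q' x 2
  'd' x 3
  'q' x 4
  'd' x 2
RLE = "q2d3q4d2"


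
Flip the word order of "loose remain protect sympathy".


Original: "loose remain protect sympathy"
Words (1..n): loose | remain | protect | sympathy
Reversed (n..1): sympathy | protect | remain | loose
Result = "sympathy protect remain loose"


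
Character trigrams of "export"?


Word: "export" (length 6)
Number of trigrams = 6 - 3 + 1 = 4
  Position 0: "exp"
  Position 1: "xpo"
  Position 2: "por"
  Position 3: "ort"
Trigrams = "exp", "xpo", "por", "ort"


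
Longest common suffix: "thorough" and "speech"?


Word 1: "thorough"
Word 2: "speech"
Comparing from end:
  Pos -1: 'h' == 'h'
  Pos -2: 'g' != 'c' (stop)
LCS = "h" (length 1)


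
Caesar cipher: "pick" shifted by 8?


Word: "pick"
Shift: 8
Each letter → (letter + shift) mod 26:
  'p' (15) + 8 = 23 → 'x'
  'i' (8) + 8 = 16 → 'q'
  'c' (2) + 8 = 10 → 'k'
  'k' (10) + 8 = 18 → 's'
Result = "xqks"


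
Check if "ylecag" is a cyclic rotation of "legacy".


Word: "legacy", Candidate: "ylecag"
Method: check if candidate is substring of word+word
"legacylegacy" contains "ylecag"? No
Is rotation = No


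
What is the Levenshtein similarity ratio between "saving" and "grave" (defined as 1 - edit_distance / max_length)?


Word 1: "saving" (length 6)
Word 2: "grave" (length 5)
One optimal edit sequence:
  1. insert 'g'  (+1)
  2. substitute 's' -> 'r'  (+1)
  3. keep 'a'
  4. keep 'v'
  5. delete 'i'  (+1)
  6. delete 'n'  (+1)
  7. substitute 'g' -> 'e'  (+1)
Edit distance = 5
Max length = max(6, 5) = 6
Similarity = 1 - 5/6
= 0.1667


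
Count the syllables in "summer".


Word: "summer"
Syllable breakdown: sum-mer
Counting: 2 parts
= 2 syllables


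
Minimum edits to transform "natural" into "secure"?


Word 1: "natural" (length 7)
Word 2: "secure" (length 6)
One optimal edit sequence (insert/delete/substitute each cost 1):
  1. substitute 'n' -> 's'  (+1)
  2. substitute 'a' -> 'e'  (+1)
  3. substitute 't' -> 'c'  (+1)
  4. keep 'u'
  5. keep 'r'
  6. delete 'a'  (+1)
  7. substitute 'l' -> 'e'  (+1)
Total edit operations: 5
Edit distance = 5


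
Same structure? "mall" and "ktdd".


Pattern of "mall": [0, 1, 2, 2]
Pattern of "ktdd": [0, 1, 2, 2]
Patterns match
Same pattern = Yes


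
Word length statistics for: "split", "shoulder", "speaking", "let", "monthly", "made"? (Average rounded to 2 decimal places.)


Lengths: "split"=5, "shoulder"=8, "speaking"=8, "let"=3, "monthly"=7, "made"=4
Sum = 35, Count = 6
Average = 35/6 = 5.83
= avg=5.83, min=3, max=8


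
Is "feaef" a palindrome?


Word: "feaef"
Reversed: "feaef"
Forward == Backward? feaef == feaef
Palindrome = Yes


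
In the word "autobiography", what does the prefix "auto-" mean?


Prefix: auto-
Example: autobiography (auto- + biography)
Meaning = self


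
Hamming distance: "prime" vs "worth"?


Comparing character by character (same length = 5):
  Pos 0: 'p' vs 'w' !=
  Pos 1: 'r' vs 'o' !=
  Pos 2: 'i' vs 'r' !=
  Pos 3: 'm' vs 't' !=
  Pos 4: 'e' vs 'h' !=
Hamming distance = 5


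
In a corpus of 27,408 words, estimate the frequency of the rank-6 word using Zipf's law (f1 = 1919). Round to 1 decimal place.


Zipf's law: f(r) = f(1) / r
f(1) = 1919
f(6) = 1919 / 6
= 319.8 occurrences


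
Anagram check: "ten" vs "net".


Word 1: "ten" → sorted: ent
Word 2: "net" → sorted: ent
Same letters? ent == ent
Anagram = Yes


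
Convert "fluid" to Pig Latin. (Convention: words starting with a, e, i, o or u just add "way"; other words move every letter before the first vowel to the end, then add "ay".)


Word: "fluid"
Starts with consonant(s) → move to end, add 'ay'
Consonant cluster: "fl"
Pig Latin = "uidflay"


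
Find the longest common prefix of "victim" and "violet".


Word 1: "victim"
Word 2: "violet"
Comparing from start:
  Pos 0: 'v' == 'v'
  Pos 1: 'i' == 'i'
  Pos 2: 'c' != 'o' (stop)
LCP = "vi" (length 2)


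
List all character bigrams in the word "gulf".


Word: "gulf" (length 4)
Number of bigrams = 4 - 2 + 1 = 3
  Position 0: "gu"
  Position 1: "ul"
  Position 2: "lf"
Bigrams = "gu", "ul", "lf"


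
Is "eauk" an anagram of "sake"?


Word 1: "sake" → sorted: aeks
Word 2: "eauk" → sorted: aeku
Same letters? aeks != aeku
Anagram = No


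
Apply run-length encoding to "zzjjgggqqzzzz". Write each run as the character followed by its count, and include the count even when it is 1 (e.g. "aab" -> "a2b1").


String: "zzjjgggqqzzzz"
Scanning for consecutive runs:
  'z' x 2
  'j' x 2
  'g' x 3
  'q' x 2
  'z' x 4
RLE = "z2j2g3q2z4"


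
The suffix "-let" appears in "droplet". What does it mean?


Suffix: -let
Example: droplet (drop + -let)
Meaning = small


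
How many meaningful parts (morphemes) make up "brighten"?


Word: "brighten"
Morphemes: bright | -en
Each morpheme carries meaning
= 2 morphemes


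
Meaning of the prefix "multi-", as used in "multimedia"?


Prefix: multi-
Example: multimedia = multi- + media
Meaning = many


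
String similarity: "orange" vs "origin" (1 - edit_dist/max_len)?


Word 1: "orange" (length 6)
Word 2: "origin" (length 6)
One optimal edit sequence:
  1. keep 'o'
  2. keep 'r'
  3. substitute 'a' -> 'i'  (+1)
  4. substitute 'n' -> 'g'  (+1)
  5. substitute 'g' -> 'i'  (+1)
  6. substitute 'e' -> 'n'  (+1)
Edit distance = 4
Max length = max(6, 6) = 6
Similarity = 1 - 4/6
= 0.3333


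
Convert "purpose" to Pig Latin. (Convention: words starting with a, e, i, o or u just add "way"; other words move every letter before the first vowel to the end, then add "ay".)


Word: "purpose"
Starts with consonant(s) → move to end, add 'ay'
Consonant cluster: "p"
Pig Latin = "urposepay"


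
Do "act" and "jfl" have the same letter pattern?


Pattern of "act": [0, 1, 2]
Pattern of "jfl": [0, 1, 2]
Patterns match
Same pattern = Yes


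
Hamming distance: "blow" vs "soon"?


Comparing character by character (same length = 4):
  Pos 0: 'b' vs 's' !=
  Pos 1: 'l' vs 'o' !=
  Pos 2: 'o' vs 'o' =
  Pos 3: 'w' vs 'n' !=
Hamming distance = 3


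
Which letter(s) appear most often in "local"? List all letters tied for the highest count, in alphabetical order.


Word: "local"
Letter counts:
  'a': 1
  'c': 1
  'l': 2
  'o': 1
Maximum count = 2
Most frequent = 'l' (2 times each)


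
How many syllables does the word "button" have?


Word: "button"
Syllable breakdown: but | ton
Counting: 2 parts
= 2 syllables


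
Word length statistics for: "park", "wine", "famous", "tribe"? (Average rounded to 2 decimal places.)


Lengths: "park"=4, "wine"=4, "famous"=6, "tribe"=5
Sum = 19, Count = 4
Average = 19/4 = 4.75
= avg=4.75, min=4, max=6


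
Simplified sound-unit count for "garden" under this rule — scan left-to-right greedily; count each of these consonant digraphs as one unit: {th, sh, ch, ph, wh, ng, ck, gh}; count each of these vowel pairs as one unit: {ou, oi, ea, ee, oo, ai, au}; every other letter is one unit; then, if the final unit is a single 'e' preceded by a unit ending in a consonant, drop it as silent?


Word: "garden" (6 letters)
Left-to-right scan:
  1. 'g' (letter)
  2. 'a' (letter)
  3. 'r' (letter)
  4. 'd' (letter)
  5. 'e' (letter)
  6. 'n' (letter)
Units from scan: 6
Sound units = 6 units


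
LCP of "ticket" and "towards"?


Word 1: "ticket"
Word 2: "towards"
Comparing from start:
  Pos 0: 't' == 't'
  Pos 1: 'i' != 'o' (stop)
LCP = "t" (length 1)


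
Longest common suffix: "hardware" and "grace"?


Word 1: "hardware"
Word 2: "grace"
Comparing from end:
  Pos -1: 'e' == 'e'
  Pos -2: 'r' != 'c' (stop)
LCS = "e" (length 1)


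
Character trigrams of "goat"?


Word: "goat" (length 4)
Number of trigrams = 4 - 3 + 1 = 2
  Position 0: "goa"
  Position 1: "oat"
Trigrams = "goa", "oat"


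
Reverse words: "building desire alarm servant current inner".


Original: "building desire alarm servant current inner"
Words (1..n): building | desire | alarm | servant | current | inner
Reversed (n..1): inner | current | servant | alarm | desire | building
Result = "inner current servant alarm desire building"


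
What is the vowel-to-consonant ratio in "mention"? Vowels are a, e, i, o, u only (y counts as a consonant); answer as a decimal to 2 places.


Word: "mention"
Vowels (a,e,i,o,u): 3
Consonants: 4
Ratio = 3/4
= 0.75


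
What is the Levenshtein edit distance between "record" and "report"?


Word 1: "record" (length 6)
Word 2: "report" (length 6)
One optimal edit sequence (insert/delete/substitute each cost 1):
  1. keep 'r'
  2. keep 'e'
  3. substitute 'c' -> 'p'  (+1)
  4. keep 'o'
  5. keep 'r'
  6. substitute 'd' -> 't'  (+1)
Total edit operations: 2
Edit distance = 2


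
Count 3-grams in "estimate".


Word: "estimate" (length 8)
Number of 3-grams = length - 3 + 1 = 8 - 3 + 1
= 6


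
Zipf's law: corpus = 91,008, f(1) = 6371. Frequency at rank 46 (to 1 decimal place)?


Zipf's law: f(r) = f(1) / r
f(1) = 6371
f(46) = 6371 / 46
= 138.5 occurrences
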